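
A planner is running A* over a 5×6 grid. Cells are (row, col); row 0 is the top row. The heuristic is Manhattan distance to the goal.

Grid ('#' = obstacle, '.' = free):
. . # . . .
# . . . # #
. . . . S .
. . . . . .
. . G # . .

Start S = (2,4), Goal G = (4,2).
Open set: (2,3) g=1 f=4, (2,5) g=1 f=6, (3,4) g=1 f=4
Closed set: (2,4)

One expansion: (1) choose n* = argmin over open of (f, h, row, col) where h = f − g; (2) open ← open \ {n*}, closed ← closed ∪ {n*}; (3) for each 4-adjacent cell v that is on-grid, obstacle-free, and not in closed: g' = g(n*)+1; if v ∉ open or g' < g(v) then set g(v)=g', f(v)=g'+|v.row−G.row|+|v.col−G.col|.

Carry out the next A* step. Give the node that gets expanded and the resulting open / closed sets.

expanded=(2,3); open=[(1,3) g=2 f=6, (2,2) g=2 f=4, (2,5) g=1 f=6, (3,3) g=2 f=4, (3,4) g=1 f=4]; closed=[(2,3), (2,4)]

step 1: expand (2,3) (f=4, h=3) → closed; open now [(1,3) g=2 f=6, (2,2) g=2 f=4, (2,5) g=1 f=6, (3,3) g=2 f=4, (3,4) g=1 f=4]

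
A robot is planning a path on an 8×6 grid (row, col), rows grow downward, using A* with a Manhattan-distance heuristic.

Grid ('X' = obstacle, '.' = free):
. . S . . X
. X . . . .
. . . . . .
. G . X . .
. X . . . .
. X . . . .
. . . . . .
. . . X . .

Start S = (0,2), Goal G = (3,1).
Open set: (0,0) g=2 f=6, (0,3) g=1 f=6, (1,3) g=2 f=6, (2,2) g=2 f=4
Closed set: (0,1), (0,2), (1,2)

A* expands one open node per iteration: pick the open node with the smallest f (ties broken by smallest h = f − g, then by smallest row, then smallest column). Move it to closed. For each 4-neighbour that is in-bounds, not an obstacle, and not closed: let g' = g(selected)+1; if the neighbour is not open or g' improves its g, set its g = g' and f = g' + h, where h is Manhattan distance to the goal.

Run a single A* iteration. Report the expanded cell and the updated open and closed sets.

step 1: expand (2,2) (f=4, h=2) → closed; open now [(0,0) g=2 f=6, (0,3) g=1 f=6, (1,3) g=2 f=6, (2,1) g=3 f=4, (2,3) g=3 f=6, (3,2) g=3 f=4]

expanded=(2,2); open=[(0,0) g=2 f=6, (0,3) g=1 f=6, (1,3) g=2 f=6, (2,1) g=3 f=4, (2,3) g=3 f=6, (3,2) g=3 f=4]; closed=[(0,1), (0,2), (1,2), (2,2)]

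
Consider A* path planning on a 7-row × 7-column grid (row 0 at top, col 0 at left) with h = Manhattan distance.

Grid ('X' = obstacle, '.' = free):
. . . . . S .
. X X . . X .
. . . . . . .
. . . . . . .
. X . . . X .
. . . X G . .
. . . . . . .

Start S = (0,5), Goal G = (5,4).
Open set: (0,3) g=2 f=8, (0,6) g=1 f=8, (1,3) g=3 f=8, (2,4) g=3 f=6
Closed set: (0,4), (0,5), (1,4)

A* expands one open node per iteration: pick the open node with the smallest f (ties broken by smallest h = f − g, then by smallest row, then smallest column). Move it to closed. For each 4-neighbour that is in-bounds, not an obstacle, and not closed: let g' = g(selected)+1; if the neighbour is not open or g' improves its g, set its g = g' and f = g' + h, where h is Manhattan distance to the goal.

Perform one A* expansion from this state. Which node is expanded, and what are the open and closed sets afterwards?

expanded=(2,4); open=[(0,3) g=2 f=8, (0,6) g=1 f=8, (1,3) g=3 f=8, (2,3) g=4 f=8, (2,5) g=4 f=8, (3,4) g=4 f=6]; closed=[(0,4), (0,5), (1,4), (2,4)]

step 1: expand (2,4) (f=6, h=3) → closed; open now [(0,3) g=2 f=8, (0,6) g=1 f=8, (1,3) g=3 f=8, (2,3) g=4 f=8, (2,5) g=4 f=8, (3,4) g=4 f=6]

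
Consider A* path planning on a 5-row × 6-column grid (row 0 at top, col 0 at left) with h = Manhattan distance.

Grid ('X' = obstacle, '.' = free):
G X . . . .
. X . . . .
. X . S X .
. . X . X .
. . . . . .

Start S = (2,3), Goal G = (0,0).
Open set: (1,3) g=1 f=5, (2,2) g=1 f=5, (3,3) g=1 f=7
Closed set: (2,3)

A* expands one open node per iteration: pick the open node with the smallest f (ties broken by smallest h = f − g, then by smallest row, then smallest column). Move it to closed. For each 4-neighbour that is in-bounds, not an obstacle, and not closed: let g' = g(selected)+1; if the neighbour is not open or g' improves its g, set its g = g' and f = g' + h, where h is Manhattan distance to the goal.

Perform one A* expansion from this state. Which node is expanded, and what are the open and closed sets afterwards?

step 1: expand (1,3) (f=5, h=4) → closed; open now [(0,3) g=2 f=5, (1,2) g=2 f=5, (1,4) g=2 f=7, (2,2) g=1 f=5, (3,3) g=1 f=7]

expanded=(1,3); open=[(0,3) g=2 f=5, (1,2) g=2 f=5, (1,4) g=2 f=7, (2,2) g=1 f=5, (3,3) g=1 f=7]; closed=[(1,3), (2,3)]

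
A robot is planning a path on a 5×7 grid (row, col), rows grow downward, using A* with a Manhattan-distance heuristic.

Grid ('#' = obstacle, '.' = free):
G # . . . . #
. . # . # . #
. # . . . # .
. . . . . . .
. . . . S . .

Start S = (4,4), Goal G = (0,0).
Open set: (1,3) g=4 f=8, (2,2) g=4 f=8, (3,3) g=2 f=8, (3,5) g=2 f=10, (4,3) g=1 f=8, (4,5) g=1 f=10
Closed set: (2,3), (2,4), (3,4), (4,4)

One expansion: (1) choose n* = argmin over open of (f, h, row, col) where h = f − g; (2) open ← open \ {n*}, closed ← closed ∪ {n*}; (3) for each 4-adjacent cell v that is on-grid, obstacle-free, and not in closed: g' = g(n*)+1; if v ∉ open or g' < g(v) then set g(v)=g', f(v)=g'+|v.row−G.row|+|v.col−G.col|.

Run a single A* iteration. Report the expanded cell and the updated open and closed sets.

step 1: expand (1,3) (f=8, h=4) → closed; open now [(0,3) g=5 f=8, (2,2) g=4 f=8, (3,3) g=2 f=8, (3,5) g=2 f=10, (4,3) g=1 f=8, (4,5) g=1 f=10]

expanded=(1,3); open=[(0,3) g=5 f=8, (2,2) g=4 f=8, (3,3) g=2 f=8, (3,5) g=2 f=10, (4,3) g=1 f=8, (4,5) g=1 f=10]; closed=[(1,3), (2,3), (2,4), (3,4), (4,4)]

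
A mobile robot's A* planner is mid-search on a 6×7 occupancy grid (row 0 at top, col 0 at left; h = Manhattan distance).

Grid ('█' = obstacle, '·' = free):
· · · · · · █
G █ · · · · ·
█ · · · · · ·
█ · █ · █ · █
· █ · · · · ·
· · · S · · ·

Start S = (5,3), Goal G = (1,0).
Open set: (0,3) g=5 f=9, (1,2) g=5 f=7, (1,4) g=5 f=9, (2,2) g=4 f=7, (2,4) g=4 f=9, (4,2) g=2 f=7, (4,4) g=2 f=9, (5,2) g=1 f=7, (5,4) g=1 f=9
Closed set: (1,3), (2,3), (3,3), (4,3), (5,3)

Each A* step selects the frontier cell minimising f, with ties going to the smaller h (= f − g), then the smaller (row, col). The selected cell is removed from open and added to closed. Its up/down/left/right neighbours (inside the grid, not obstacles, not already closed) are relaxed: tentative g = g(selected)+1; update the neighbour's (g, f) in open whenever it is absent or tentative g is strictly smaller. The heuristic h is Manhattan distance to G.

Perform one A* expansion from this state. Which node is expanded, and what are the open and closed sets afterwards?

expanded=(1,2); open=[(0,2) g=6 f=9, (0,3) g=5 f=9, (1,4) g=5 f=9, (2,2) g=4 f=7, (2,4) g=4 f=9, (4,2) g=2 f=7, (4,4) g=2 f=9, (5,2) g=1 f=7, (5,4) g=1 f=9]; closed=[(1,2), (1,3), (2,3), (3,3), (4,3), (5,3)]

step 1: expand (1,2) (f=7, h=2) → closed; open now [(0,2) g=6 f=9, (0,3) g=5 f=9, (1,4) g=5 f=9, (2,2) g=4 f=7, (2,4) g=4 f=9, (4,2) g=2 f=7, (4,4) g=2 f=9, (5,2) g=1 f=7, (5,4) g=1 f=9]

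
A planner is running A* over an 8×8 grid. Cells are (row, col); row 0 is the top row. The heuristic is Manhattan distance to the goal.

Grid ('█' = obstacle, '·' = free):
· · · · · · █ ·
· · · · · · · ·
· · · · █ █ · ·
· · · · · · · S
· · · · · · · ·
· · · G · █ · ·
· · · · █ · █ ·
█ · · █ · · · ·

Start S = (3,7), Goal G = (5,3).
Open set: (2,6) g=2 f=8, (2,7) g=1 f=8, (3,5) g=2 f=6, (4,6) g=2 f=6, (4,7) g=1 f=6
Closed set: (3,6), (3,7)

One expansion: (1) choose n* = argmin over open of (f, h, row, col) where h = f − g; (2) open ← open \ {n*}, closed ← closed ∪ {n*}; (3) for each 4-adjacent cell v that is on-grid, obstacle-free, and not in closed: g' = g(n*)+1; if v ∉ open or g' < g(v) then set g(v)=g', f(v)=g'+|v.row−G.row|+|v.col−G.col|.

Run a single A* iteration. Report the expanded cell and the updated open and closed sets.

expanded=(3,5); open=[(2,6) g=2 f=8, (2,7) g=1 f=8, (3,4) g=3 f=6, (4,5) g=3 f=6, (4,6) g=2 f=6, (4,7) g=1 f=6]; closed=[(3,5), (3,6), (3,7)]

step 1: expand (3,5) (f=6, h=4) → closed; open now [(2,6) g=2 f=8, (2,7) g=1 f=8, (3,4) g=3 f=6, (4,5) g=3 f=6, (4,6) g=2 f=6, (4,7) g=1 f=6]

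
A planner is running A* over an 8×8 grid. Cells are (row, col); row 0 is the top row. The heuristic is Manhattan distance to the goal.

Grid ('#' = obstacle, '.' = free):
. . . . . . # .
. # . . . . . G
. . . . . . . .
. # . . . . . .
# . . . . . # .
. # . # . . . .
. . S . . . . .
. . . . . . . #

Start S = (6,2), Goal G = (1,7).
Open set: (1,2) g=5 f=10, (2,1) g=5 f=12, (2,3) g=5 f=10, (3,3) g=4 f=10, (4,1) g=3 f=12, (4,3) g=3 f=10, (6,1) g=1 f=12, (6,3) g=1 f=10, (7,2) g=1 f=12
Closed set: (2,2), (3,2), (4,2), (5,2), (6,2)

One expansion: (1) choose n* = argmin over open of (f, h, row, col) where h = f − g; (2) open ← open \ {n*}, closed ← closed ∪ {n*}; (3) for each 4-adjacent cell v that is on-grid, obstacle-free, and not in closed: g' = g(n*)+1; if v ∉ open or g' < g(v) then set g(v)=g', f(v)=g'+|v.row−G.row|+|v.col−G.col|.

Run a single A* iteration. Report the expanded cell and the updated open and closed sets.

expanded=(1,2); open=[(0,2) g=6 f=12, (1,3) g=6 f=10, (2,1) g=5 f=12, (2,3) g=5 f=10, (3,3) g=4 f=10, (4,1) g=3 f=12, (4,3) g=3 f=10, (6,1) g=1 f=12, (6,3) g=1 f=10, (7,2) g=1 f=12]; closed=[(1,2), (2,2), (3,2), (4,2), (5,2), (6,2)]

step 1: expand (1,2) (f=10, h=5) → closed; open now [(0,2) g=6 f=12, (1,3) g=6 f=10, (2,1) g=5 f=12, (2,3) g=5 f=10, (3,3) g=4 f=10, (4,1) g=3 f=12, (4,3) g=3 f=10, (6,1) g=1 f=12, (6,3) g=1 f=10, (7,2) g=1 f=12]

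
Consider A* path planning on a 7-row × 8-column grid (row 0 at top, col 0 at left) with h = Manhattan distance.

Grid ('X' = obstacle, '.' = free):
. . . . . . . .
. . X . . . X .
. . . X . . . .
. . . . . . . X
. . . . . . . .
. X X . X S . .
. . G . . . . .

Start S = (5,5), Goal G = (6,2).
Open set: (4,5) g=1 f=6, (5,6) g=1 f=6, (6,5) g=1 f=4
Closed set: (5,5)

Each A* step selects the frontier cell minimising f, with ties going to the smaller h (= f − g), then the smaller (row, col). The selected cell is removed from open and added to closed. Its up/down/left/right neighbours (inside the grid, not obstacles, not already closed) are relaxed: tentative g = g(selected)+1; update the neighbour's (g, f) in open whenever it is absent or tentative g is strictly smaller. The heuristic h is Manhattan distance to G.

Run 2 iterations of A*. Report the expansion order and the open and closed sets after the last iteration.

order=[(6,5) → (6,4)]; open=[(4,5) g=1 f=6, (5,6) g=1 f=6, (6,3) g=3 f=4, (6,6) g=2 f=6]; closed=[(5,5), (6,4), (6,5)]

step 1: expand (6,5) (f=4, h=3) → closed; open now [(4,5) g=1 f=6, (5,6) g=1 f=6, (6,4) g=2 f=4, (6,6) g=2 f=6]
step 2: expand (6,4) (f=4, h=2) → closed; open now [(4,5) g=1 f=6, (5,6) g=1 f=6, (6,3) g=3 f=4, (6,6) g=2 f=6]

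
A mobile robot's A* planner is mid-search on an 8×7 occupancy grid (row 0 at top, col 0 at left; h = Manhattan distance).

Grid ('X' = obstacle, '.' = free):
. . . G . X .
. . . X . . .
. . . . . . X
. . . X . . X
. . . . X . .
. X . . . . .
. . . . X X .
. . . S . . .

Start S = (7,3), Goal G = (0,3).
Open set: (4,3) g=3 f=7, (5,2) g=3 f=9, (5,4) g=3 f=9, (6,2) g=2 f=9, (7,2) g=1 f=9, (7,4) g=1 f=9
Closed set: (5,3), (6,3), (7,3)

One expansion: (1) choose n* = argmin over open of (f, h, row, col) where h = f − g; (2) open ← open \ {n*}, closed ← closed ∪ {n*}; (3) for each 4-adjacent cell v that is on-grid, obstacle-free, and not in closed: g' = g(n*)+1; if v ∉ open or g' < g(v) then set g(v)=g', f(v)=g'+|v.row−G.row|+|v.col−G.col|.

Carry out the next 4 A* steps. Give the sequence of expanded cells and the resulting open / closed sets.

order=[(4,3) → (4,2) → (3,2) → (2,2)]; open=[(1,2) g=7 f=9, (2,1) g=7 f=11, (2,3) g=7 f=9, (3,1) g=6 f=11, (4,1) g=5 f=11, (5,2) g=3 f=9, (5,4) g=3 f=9, (6,2) g=2 f=9, (7,2) g=1 f=9, (7,4) g=1 f=9]; closed=[(2,2), (3,2), (4,2), (4,3), (5,3), (6,3), (7,3)]

step 1: expand (4,3) (f=7, h=4) → closed; open now [(4,2) g=4 f=9, (5,2) g=3 f=9, (5,4) g=3 f=9, (6,2) g=2 f=9, (7,2) g=1 f=9, (7,4) g=1 f=9]
step 2: expand (4,2) (f=9, h=5) → closed; open now [(3,2) g=5 f=9, (4,1) g=5 f=11, (5,2) g=3 f=9, (5,4) g=3 f=9, (6,2) g=2 f=9, (7,2) g=1 f=9, (7,4) g=1 f=9]
step 3: expand (3,2) (f=9, h=4) → closed; open now [(2,2) g=6 f=9, (3,1) g=6 f=11, (4,1) g=5 f=11, (5,2) g=3 f=9, (5,4) g=3 f=9, (6,2) g=2 f=9, (7,2) g=1 f=9, (7,4) g=1 f=9]
step 4: expand (2,2) (f=9, h=3) → closed; open now [(1,2) g=7 f=9, (2,1) g=7 f=11, (2,3) g=7 f=9, (3,1) g=6 f=11, (4,1) g=5 f=11, (5,2) g=3 f=9, (5,4) g=3 f=9, (6,2) g=2 f=9, (7,2) g=1 f=9, (7,4) g=1 f=9]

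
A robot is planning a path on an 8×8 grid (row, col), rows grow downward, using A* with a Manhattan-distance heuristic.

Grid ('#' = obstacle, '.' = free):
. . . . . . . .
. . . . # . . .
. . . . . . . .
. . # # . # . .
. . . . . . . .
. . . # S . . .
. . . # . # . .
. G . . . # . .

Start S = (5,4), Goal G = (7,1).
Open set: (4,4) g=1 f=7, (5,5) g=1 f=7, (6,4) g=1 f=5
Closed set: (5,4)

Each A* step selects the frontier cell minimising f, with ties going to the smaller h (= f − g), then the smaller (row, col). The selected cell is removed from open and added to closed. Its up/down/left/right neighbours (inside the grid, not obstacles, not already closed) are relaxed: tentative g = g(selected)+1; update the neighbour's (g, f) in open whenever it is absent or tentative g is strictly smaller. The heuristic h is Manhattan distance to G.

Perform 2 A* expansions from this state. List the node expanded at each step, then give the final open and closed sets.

step 1: expand (6,4) (f=5, h=4) → closed; open now [(4,4) g=1 f=7, (5,5) g=1 f=7, (7,4) g=2 f=5]
step 2: expand (7,4) (f=5, h=3) → closed; open now [(4,4) g=1 f=7, (5,5) g=1 f=7, (7,3) g=3 f=5]

order=[(6,4) → (7,4)]; open=[(4,4) g=1 f=7, (5,5) g=1 f=7, (7,3) g=3 f=5]; closed=[(5,4), (6,4), (7,4)]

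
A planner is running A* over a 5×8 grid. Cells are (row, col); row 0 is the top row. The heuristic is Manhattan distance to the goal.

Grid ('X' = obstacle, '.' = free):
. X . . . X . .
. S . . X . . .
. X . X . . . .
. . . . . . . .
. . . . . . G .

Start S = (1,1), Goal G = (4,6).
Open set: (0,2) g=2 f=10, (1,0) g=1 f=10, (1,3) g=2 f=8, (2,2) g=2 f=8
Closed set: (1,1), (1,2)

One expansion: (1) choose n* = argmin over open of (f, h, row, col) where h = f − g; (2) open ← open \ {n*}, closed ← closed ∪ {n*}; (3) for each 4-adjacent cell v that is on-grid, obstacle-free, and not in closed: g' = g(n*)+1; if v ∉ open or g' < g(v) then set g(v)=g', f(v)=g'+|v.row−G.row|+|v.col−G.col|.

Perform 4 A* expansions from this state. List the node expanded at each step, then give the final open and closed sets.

order=[(1,3) → (2,2) → (3,2) → (3,3)]; open=[(0,2) g=2 f=10, (0,3) g=3 f=10, (1,0) g=1 f=10, (3,1) g=4 f=10, (3,4) g=5 f=8, (4,2) g=4 f=8, (4,3) g=5 f=8]; closed=[(1,1), (1,2), (1,3), (2,2), (3,2), (3,3)]

step 1: expand (1,3) (f=8, h=6) → closed; open now [(0,2) g=2 f=10, (0,3) g=3 f=10, (1,0) g=1 f=10, (2,2) g=2 f=8]
step 2: expand (2,2) (f=8, h=6) → closed; open now [(0,2) g=2 f=10, (0,3) g=3 f=10, (1,0) g=1 f=10, (3,2) g=3 f=8]
step 3: expand (3,2) (f=8, h=5) → closed; open now [(0,2) g=2 f=10, (0,3) g=3 f=10, (1,0) g=1 f=10, (3,1) g=4 f=10, (3,3) g=4 f=8, (4,2) g=4 f=8]
step 4: expand (3,3) (f=8, h=4) → closed; open now [(0,2) g=2 f=10, (0,3) g=3 f=10, (1,0) g=1 f=10, (3,1) g=4 f=10, (3,4) g=5 f=8, (4,2) g=4 f=8, (4,3) g=5 f=8]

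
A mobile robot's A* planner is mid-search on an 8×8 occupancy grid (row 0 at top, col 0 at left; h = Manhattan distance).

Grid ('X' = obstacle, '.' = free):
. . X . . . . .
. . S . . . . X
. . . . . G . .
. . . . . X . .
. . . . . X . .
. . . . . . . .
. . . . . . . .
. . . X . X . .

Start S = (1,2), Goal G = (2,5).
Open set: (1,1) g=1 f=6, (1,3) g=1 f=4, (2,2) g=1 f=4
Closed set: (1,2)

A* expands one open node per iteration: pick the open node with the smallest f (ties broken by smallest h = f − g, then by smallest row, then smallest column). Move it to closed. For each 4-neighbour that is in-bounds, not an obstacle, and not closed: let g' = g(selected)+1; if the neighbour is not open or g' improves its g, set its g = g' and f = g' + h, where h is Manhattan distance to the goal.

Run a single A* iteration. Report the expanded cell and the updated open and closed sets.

step 1: expand (1,3) (f=4, h=3) → closed; open now [(0,3) g=2 f=6, (1,1) g=1 f=6, (1,4) g=2 f=4, (2,2) g=1 f=4, (2,3) g=2 f=4]

expanded=(1,3); open=[(0,3) g=2 f=6, (1,1) g=1 f=6, (1,4) g=2 f=4, (2,2) g=1 f=4, (2,3) g=2 f=4]; closed=[(1,2), (1,3)]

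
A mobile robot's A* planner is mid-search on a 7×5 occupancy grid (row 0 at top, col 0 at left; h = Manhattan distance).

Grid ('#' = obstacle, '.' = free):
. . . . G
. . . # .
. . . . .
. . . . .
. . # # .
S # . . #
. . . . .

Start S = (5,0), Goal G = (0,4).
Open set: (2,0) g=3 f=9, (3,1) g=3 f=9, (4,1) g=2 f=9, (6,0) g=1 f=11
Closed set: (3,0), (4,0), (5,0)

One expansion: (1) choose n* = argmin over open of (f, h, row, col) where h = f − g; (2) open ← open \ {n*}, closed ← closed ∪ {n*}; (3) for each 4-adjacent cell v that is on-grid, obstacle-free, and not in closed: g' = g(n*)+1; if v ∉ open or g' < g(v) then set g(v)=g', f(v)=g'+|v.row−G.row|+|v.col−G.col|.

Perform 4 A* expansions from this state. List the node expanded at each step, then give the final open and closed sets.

step 1: expand (2,0) (f=9, h=6) → closed; open now [(1,0) g=4 f=9, (2,1) g=4 f=9, (3,1) g=3 f=9, (4,1) g=2 f=9, (6,0) g=1 f=11]
step 2: expand (1,0) (f=9, h=5) → closed; open now [(0,0) g=5 f=9, (1,1) g=5 f=9, (2,1) g=4 f=9, (3,1) g=3 f=9, (4,1) g=2 f=9, (6,0) g=1 f=11]
step 3: expand (0,0) (f=9, h=4) → closed; open now [(0,1) g=6 f=9, (1,1) g=5 f=9, (2,1) g=4 f=9, (3,1) g=3 f=9, (4,1) g=2 f=9, (6,0) g=1 f=11]
step 4: expand (0,1) (f=9, h=3) → closed; open now [(0,2) g=7 f=9, (1,1) g=5 f=9, (2,1) g=4 f=9, (3,1) g=3 f=9, (4,1) g=2 f=9, (6,0) g=1 f=11]

order=[(2,0) → (1,0) → (0,0) → (0,1)]; open=[(0,2) g=7 f=9, (1,1) g=5 f=9, (2,1) g=4 f=9, (3,1) g=3 f=9, (4,1) g=2 f=9, (6,0) g=1 f=11]; closed=[(0,0), (0,1), (1,0), (2,0), (3,0), (4,0), (5,0)]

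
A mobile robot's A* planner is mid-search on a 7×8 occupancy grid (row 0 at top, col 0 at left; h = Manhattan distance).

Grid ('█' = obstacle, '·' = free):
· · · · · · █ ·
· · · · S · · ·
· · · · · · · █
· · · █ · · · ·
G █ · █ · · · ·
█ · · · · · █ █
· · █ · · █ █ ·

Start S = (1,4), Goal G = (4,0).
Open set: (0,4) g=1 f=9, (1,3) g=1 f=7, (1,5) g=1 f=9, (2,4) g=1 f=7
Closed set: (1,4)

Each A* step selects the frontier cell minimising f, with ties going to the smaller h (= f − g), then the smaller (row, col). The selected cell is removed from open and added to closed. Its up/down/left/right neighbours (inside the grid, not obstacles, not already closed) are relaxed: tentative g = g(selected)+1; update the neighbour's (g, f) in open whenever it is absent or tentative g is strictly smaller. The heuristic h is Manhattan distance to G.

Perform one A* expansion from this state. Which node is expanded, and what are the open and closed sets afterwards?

expanded=(1,3); open=[(0,3) g=2 f=9, (0,4) g=1 f=9, (1,2) g=2 f=7, (1,5) g=1 f=9, (2,3) g=2 f=7, (2,4) g=1 f=7]; closed=[(1,3), (1,4)]

step 1: expand (1,3) (f=7, h=6) → closed; open now [(0,3) g=2 f=9, (0,4) g=1 f=9, (1,2) g=2 f=7, (1,5) g=1 f=9, (2,3) g=2 f=7, (2,4) g=1 f=7]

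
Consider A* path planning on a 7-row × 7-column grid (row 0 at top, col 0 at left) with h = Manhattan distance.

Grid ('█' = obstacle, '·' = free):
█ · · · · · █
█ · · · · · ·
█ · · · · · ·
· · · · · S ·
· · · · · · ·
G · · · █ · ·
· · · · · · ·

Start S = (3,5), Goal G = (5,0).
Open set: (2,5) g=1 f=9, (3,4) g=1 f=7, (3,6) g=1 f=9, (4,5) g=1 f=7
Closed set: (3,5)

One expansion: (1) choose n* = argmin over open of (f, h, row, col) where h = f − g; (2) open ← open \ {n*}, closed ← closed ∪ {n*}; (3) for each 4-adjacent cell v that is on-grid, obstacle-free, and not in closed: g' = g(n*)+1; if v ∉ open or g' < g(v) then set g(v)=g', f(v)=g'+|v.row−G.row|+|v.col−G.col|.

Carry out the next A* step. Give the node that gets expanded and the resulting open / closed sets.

expanded=(3,4); open=[(2,4) g=2 f=9, (2,5) g=1 f=9, (3,3) g=2 f=7, (3,6) g=1 f=9, (4,4) g=2 f=7, (4,5) g=1 f=7]; closed=[(3,4), (3,5)]

step 1: expand (3,4) (f=7, h=6) → closed; open now [(2,4) g=2 f=9, (2,5) g=1 f=9, (3,3) g=2 f=7, (3,6) g=1 f=9, (4,4) g=2 f=7, (4,5) g=1 f=7]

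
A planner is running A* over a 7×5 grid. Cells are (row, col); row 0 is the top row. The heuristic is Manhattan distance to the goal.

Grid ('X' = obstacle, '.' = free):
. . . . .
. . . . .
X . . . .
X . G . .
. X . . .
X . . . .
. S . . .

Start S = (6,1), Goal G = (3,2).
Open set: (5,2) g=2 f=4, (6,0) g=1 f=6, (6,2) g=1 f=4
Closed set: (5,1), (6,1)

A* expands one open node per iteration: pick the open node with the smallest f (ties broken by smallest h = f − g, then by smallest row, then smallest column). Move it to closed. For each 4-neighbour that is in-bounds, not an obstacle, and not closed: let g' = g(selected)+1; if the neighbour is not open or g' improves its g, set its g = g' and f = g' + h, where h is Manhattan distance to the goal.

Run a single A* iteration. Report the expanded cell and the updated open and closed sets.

expanded=(5,2); open=[(4,2) g=3 f=4, (5,3) g=3 f=6, (6,0) g=1 f=6, (6,2) g=1 f=4]; closed=[(5,1), (5,2), (6,1)]

step 1: expand (5,2) (f=4, h=2) → closed; open now [(4,2) g=3 f=4, (5,3) g=3 f=6, (6,0) g=1 f=6, (6,2) g=1 f=4]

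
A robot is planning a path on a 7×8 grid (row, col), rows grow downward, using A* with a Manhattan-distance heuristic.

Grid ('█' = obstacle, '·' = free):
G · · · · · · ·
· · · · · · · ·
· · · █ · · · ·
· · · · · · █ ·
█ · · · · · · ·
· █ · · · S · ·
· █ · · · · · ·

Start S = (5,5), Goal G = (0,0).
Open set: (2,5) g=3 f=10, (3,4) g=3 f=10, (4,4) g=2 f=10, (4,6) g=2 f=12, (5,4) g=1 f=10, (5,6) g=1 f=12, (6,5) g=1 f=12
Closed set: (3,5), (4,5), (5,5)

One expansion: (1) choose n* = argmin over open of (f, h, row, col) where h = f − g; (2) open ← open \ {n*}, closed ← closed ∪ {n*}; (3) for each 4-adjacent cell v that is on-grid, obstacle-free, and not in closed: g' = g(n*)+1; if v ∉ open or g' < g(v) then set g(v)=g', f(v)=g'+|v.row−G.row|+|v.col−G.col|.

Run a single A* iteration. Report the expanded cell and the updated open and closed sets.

expanded=(2,5); open=[(1,5) g=4 f=10, (2,4) g=4 f=10, (2,6) g=4 f=12, (3,4) g=3 f=10, (4,4) g=2 f=10, (4,6) g=2 f=12, (5,4) g=1 f=10, (5,6) g=1 f=12, (6,5) g=1 f=12]; closed=[(2,5), (3,5), (4,5), (5,5)]

step 1: expand (2,5) (f=10, h=7) → closed; open now [(1,5) g=4 f=10, (2,4) g=4 f=10, (2,6) g=4 f=12, (3,4) g=3 f=10, (4,4) g=2 f=10, (4,6) g=2 f=12, (5,4) g=1 f=10, (5,6) g=1 f=12, (6,5) g=1 f=12]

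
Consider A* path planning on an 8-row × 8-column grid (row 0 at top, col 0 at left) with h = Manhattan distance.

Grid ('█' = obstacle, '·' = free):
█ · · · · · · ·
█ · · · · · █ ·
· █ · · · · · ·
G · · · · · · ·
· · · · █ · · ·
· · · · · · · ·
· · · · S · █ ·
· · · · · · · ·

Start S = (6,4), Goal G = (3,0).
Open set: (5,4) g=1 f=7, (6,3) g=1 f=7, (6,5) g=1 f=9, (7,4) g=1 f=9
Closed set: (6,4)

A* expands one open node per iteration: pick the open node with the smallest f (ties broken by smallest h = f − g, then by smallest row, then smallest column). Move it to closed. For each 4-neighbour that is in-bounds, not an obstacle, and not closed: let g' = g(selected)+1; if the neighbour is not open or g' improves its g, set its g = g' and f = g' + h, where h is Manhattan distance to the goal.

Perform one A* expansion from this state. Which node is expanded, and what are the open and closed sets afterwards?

expanded=(5,4); open=[(5,3) g=2 f=7, (5,5) g=2 f=9, (6,3) g=1 f=7, (6,5) g=1 f=9, (7,4) g=1 f=9]; closed=[(5,4), (6,4)]

step 1: expand (5,4) (f=7, h=6) → closed; open now [(5,3) g=2 f=7, (5,5) g=2 f=9, (6,3) g=1 f=7, (6,5) g=1 f=9, (7,4) g=1 f=9]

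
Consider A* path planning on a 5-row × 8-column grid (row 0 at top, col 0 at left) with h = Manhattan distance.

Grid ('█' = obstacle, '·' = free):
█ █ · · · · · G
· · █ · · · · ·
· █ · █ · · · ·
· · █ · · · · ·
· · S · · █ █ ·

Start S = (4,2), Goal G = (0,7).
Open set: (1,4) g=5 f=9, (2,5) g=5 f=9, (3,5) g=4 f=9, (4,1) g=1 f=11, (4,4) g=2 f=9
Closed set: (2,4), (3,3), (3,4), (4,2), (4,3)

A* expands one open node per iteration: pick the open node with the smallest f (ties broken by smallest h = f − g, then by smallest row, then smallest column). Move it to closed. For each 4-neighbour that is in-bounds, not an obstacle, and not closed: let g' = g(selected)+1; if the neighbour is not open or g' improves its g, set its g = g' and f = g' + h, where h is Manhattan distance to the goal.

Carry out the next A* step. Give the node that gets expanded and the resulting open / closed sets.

expanded=(1,4); open=[(0,4) g=6 f=9, (1,3) g=6 f=11, (1,5) g=6 f=9, (2,5) g=5 f=9, (3,5) g=4 f=9, (4,1) g=1 f=11, (4,4) g=2 f=9]; closed=[(1,4), (2,4), (3,3), (3,4), (4,2), (4,3)]

step 1: expand (1,4) (f=9, h=4) → closed; open now [(0,4) g=6 f=9, (1,3) g=6 f=11, (1,5) g=6 f=9, (2,5) g=5 f=9, (3,5) g=4 f=9, (4,1) g=1 f=11, (4,4) g=2 f=9]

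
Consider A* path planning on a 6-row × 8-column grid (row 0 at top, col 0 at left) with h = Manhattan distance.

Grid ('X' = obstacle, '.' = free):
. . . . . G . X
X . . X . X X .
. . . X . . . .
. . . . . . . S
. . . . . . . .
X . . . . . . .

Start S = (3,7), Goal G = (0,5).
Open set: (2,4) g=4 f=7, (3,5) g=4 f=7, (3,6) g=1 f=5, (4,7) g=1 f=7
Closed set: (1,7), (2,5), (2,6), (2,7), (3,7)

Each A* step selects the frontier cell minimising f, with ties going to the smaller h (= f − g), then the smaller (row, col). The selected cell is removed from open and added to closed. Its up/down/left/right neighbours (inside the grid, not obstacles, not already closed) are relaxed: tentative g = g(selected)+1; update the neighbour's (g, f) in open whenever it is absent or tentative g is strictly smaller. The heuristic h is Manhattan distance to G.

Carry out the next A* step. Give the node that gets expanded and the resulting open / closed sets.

step 1: expand (3,6) (f=5, h=4) → closed; open now [(2,4) g=4 f=7, (3,5) g=2 f=5, (4,6) g=2 f=7, (4,7) g=1 f=7]

expanded=(3,6); open=[(2,4) g=4 f=7, (3,5) g=2 f=5, (4,6) g=2 f=7, (4,7) g=1 f=7]; closed=[(1,7), (2,5), (2,6), (2,7), (3,6), (3,7)]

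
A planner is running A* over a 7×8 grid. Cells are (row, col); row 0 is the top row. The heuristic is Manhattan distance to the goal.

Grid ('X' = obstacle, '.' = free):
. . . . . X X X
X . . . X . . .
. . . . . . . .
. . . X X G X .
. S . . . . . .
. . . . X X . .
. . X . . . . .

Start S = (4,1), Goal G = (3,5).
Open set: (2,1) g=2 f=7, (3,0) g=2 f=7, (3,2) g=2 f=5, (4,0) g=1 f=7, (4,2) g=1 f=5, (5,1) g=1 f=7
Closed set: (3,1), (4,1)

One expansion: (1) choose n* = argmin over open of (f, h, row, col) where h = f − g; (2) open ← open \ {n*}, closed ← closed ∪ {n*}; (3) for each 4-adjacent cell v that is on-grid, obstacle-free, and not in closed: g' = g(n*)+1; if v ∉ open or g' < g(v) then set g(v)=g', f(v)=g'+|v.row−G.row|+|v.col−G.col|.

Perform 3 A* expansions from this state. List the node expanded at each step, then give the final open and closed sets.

step 1: expand (3,2) (f=5, h=3) → closed; open now [(2,1) g=2 f=7, (2,2) g=3 f=7, (3,0) g=2 f=7, (4,0) g=1 f=7, (4,2) g=1 f=5, (5,1) g=1 f=7]
step 2: expand (4,2) (f=5, h=4) → closed; open now [(2,1) g=2 f=7, (2,2) g=3 f=7, (3,0) g=2 f=7, (4,0) g=1 f=7, (4,3) g=2 f=5, (5,1) g=1 f=7, (5,2) g=2 f=7]
step 3: expand (4,3) (f=5, h=3) → closed; open now [(2,1) g=2 f=7, (2,2) g=3 f=7, (3,0) g=2 f=7, (4,0) g=1 f=7, (4,4) g=3 f=5, (5,1) g=1 f=7, (5,2) g=2 f=7, (5,3) g=3 f=7]

order=[(3,2) → (4,2) → (4,3)]; open=[(2,1) g=2 f=7, (2,2) g=3 f=7, (3,0) g=2 f=7, (4,0) g=1 f=7, (4,4) g=3 f=5, (5,1) g=1 f=7, (5,2) g=2 f=7, (5,3) g=3 f=7]; closed=[(3,1), (3,2), (4,1), (4,2), (4,3)]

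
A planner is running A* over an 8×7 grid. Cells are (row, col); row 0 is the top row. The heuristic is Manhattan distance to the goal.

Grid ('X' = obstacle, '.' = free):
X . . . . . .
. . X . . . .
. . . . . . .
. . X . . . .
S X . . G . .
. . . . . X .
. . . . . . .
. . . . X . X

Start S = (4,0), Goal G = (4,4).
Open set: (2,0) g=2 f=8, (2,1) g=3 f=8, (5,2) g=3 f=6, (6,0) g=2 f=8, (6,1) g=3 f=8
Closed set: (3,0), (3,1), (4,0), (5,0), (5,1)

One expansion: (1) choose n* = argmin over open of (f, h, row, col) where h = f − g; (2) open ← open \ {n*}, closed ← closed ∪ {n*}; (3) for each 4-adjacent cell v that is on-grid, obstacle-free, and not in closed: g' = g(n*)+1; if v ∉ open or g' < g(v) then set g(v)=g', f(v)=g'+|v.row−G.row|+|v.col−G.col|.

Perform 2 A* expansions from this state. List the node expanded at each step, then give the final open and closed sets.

order=[(5,2) → (4,2)]; open=[(2,0) g=2 f=8, (2,1) g=3 f=8, (4,3) g=5 f=6, (5,3) g=4 f=6, (6,0) g=2 f=8, (6,1) g=3 f=8, (6,2) g=4 f=8]; closed=[(3,0), (3,1), (4,0), (4,2), (5,0), (5,1), (5,2)]

step 1: expand (5,2) (f=6, h=3) → closed; open now [(2,0) g=2 f=8, (2,1) g=3 f=8, (4,2) g=4 f=6, (5,3) g=4 f=6, (6,0) g=2 f=8, (6,1) g=3 f=8, (6,2) g=4 f=8]
step 2: expand (4,2) (f=6, h=2) → closed; open now [(2,0) g=2 f=8, (2,1) g=3 f=8, (4,3) g=5 f=6, (5,3) g=4 f=6, (6,0) g=2 f=8, (6,1) g=3 f=8, (6,2) g=4 f=8]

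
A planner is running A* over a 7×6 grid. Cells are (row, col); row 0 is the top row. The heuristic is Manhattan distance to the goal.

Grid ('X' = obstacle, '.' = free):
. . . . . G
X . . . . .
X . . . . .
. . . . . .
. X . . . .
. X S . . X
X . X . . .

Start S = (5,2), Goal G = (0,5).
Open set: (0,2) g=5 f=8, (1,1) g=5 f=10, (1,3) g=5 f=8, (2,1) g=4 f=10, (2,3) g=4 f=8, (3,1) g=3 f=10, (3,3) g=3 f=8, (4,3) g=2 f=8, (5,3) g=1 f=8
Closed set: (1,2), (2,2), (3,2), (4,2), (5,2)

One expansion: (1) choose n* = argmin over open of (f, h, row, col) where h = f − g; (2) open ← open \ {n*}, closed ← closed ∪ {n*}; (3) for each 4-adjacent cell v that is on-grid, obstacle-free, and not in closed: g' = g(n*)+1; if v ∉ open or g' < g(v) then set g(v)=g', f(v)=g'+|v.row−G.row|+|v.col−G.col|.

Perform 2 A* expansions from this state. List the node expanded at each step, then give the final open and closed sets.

step 1: expand (0,2) (f=8, h=3) → closed; open now [(0,1) g=6 f=10, (0,3) g=6 f=8, (1,1) g=5 f=10, (1,3) g=5 f=8, (2,1) g=4 f=10, (2,3) g=4 f=8, (3,1) g=3 f=10, (3,3) g=3 f=8, (4,3) g=2 f=8, (5,3) g=1 f=8]
step 2: expand (0,3) (f=8, h=2) → closed; open now [(0,1) g=6 f=10, (0,4) g=7 f=8, (1,1) g=5 f=10, (1,3) g=5 f=8, (2,1) g=4 f=10, (2,3) g=4 f=8, (3,1) g=3 f=10, (3,3) g=3 f=8, (4,3) g=2 f=8, (5,3) g=1 f=8]

order=[(0,2) → (0,3)]; open=[(0,1) g=6 f=10, (0,4) g=7 f=8, (1,1) g=5 f=10, (1,3) g=5 f=8, (2,1) g=4 f=10, (2,3) g=4 f=8, (3,1) g=3 f=10, (3,3) g=3 f=8, (4,3) g=2 f=8, (5,3) g=1 f=8]; closed=[(0,2), (0,3), (1,2), (2,2), (3,2), (4,2), (5,2)]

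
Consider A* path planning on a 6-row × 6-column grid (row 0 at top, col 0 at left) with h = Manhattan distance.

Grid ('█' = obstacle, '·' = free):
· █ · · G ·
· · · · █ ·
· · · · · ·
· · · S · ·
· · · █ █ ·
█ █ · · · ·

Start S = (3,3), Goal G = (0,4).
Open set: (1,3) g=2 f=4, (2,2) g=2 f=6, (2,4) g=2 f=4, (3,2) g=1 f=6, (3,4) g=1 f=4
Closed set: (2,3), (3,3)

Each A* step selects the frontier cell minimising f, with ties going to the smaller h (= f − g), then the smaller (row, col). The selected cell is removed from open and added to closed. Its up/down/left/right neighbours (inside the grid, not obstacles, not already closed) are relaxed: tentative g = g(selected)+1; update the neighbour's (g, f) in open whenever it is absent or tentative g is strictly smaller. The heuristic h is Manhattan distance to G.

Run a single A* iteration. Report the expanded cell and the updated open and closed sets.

step 1: expand (1,3) (f=4, h=2) → closed; open now [(0,3) g=3 f=4, (1,2) g=3 f=6, (2,2) g=2 f=6, (2,4) g=2 f=4, (3,2) g=1 f=6, (3,4) g=1 f=4]

expanded=(1,3); open=[(0,3) g=3 f=4, (1,2) g=3 f=6, (2,2) g=2 f=6, (2,4) g=2 f=4, (3,2) g=1 f=6, (3,4) g=1 f=4]; closed=[(1,3), (2,3), (3,3)]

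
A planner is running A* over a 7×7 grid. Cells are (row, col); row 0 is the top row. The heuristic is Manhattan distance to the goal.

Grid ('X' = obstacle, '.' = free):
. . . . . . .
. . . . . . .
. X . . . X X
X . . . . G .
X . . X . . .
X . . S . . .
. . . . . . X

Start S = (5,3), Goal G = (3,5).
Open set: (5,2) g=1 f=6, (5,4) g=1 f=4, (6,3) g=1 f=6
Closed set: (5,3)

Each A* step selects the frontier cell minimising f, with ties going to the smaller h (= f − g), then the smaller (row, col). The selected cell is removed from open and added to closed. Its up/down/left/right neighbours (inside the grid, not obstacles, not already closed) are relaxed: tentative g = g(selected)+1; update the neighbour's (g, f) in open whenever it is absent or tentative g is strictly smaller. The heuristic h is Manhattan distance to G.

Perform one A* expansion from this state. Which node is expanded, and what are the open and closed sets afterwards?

expanded=(5,4); open=[(4,4) g=2 f=4, (5,2) g=1 f=6, (5,5) g=2 f=4, (6,3) g=1 f=6, (6,4) g=2 f=6]; closed=[(5,3), (5,4)]

step 1: expand (5,4) (f=4, h=3) → closed; open now [(4,4) g=2 f=4, (5,2) g=1 f=6, (5,5) g=2 f=4, (6,3) g=1 f=6, (6,4) g=2 f=6]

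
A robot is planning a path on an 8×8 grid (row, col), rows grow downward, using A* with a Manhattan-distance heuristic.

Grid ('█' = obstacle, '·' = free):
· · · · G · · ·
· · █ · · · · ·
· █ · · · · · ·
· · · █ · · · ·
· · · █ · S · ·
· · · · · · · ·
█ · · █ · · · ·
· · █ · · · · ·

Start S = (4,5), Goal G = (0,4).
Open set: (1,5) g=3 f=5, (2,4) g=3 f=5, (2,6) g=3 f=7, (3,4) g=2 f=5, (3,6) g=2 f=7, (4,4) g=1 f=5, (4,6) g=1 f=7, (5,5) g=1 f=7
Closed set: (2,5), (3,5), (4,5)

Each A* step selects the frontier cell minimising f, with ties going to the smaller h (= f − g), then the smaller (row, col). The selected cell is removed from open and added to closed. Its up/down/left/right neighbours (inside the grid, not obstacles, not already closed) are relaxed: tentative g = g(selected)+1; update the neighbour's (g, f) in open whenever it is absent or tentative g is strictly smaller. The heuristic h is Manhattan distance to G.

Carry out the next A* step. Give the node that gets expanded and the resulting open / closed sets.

expanded=(1,5); open=[(0,5) g=4 f=5, (1,4) g=4 f=5, (1,6) g=4 f=7, (2,4) g=3 f=5, (2,6) g=3 f=7, (3,4) g=2 f=5, (3,6) g=2 f=7, (4,4) g=1 f=5, (4,6) g=1 f=7, (5,5) g=1 f=7]; closed=[(1,5), (2,5), (3,5), (4,5)]

step 1: expand (1,5) (f=5, h=2) → closed; open now [(0,5) g=4 f=5, (1,4) g=4 f=5, (1,6) g=4 f=7, (2,4) g=3 f=5, (2,6) g=3 f=7, (3,4) g=2 f=5, (3,6) g=2 f=7, (4,4) g=1 f=5, (4,6) g=1 f=7, (5,5) g=1 f=7]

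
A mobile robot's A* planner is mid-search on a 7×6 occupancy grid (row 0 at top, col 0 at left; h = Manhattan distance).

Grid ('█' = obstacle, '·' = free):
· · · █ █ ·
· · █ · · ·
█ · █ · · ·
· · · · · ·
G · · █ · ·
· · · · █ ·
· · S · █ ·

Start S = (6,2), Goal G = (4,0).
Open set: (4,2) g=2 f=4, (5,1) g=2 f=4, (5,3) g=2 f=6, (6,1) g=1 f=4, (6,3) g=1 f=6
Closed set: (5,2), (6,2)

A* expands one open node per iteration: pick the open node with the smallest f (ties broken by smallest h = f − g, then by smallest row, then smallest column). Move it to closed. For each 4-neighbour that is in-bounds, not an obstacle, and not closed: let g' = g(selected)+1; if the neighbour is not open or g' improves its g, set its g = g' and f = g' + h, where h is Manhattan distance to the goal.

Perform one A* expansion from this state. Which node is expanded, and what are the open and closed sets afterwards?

step 1: expand (4,2) (f=4, h=2) → closed; open now [(3,2) g=3 f=6, (4,1) g=3 f=4, (5,1) g=2 f=4, (5,3) g=2 f=6, (6,1) g=1 f=4, (6,3) g=1 f=6]

expanded=(4,2); open=[(3,2) g=3 f=6, (4,1) g=3 f=4, (5,1) g=2 f=4, (5,3) g=2 f=6, (6,1) g=1 f=4, (6,3) g=1 f=6]; closed=[(4,2), (5,2), (6,2)]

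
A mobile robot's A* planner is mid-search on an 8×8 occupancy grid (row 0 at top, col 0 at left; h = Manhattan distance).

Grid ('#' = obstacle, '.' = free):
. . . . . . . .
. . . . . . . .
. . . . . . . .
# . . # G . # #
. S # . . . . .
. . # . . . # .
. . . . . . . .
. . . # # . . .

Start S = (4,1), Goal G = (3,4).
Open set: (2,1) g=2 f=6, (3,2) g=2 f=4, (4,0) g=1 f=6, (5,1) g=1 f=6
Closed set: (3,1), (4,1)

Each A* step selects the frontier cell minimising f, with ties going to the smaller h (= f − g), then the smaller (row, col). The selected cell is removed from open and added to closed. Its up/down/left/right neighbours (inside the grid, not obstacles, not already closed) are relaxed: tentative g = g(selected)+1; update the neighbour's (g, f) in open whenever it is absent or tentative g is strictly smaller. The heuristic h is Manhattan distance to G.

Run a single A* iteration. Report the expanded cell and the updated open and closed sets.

expanded=(3,2); open=[(2,1) g=2 f=6, (2,2) g=3 f=6, (4,0) g=1 f=6, (5,1) g=1 f=6]; closed=[(3,1), (3,2), (4,1)]

step 1: expand (3,2) (f=4, h=2) → closed; open now [(2,1) g=2 f=6, (2,2) g=3 f=6, (4,0) g=1 f=6, (5,1) g=1 f=6]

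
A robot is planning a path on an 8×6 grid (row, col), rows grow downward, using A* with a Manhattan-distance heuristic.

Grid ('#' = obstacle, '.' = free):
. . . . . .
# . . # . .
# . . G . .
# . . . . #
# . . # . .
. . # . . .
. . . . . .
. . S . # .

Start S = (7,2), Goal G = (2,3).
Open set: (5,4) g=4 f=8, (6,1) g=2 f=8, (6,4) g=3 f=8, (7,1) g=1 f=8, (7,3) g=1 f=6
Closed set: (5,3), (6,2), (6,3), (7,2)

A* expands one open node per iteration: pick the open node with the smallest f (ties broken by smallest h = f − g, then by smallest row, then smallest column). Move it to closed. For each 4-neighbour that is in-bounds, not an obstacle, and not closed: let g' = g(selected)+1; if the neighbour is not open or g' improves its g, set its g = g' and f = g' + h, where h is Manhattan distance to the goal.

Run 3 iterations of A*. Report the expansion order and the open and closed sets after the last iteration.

step 1: expand (7,3) (f=6, h=5) → closed; open now [(5,4) g=4 f=8, (6,1) g=2 f=8, (6,4) g=3 f=8, (7,1) g=1 f=8]
step 2: expand (5,4) (f=8, h=4) → closed; open now [(4,4) g=5 f=8, (5,5) g=5 f=10, (6,1) g=2 f=8, (6,4) g=3 f=8, (7,1) g=1 f=8]
step 3: expand (4,4) (f=8, h=3) → closed; open now [(3,4) g=6 f=8, (4,5) g=6 f=10, (5,5) g=5 f=10, (6,1) g=2 f=8, (6,4) g=3 f=8, (7,1) g=1 f=8]

order=[(7,3) → (5,4) → (4,4)]; open=[(3,4) g=6 f=8, (4,5) g=6 f=10, (5,5) g=5 f=10, (6,1) g=2 f=8, (6,4) g=3 f=8, (7,1) g=1 f=8]; closed=[(4,4), (5,3), (5,4), (6,2), (6,3), (7,2), (7,3)]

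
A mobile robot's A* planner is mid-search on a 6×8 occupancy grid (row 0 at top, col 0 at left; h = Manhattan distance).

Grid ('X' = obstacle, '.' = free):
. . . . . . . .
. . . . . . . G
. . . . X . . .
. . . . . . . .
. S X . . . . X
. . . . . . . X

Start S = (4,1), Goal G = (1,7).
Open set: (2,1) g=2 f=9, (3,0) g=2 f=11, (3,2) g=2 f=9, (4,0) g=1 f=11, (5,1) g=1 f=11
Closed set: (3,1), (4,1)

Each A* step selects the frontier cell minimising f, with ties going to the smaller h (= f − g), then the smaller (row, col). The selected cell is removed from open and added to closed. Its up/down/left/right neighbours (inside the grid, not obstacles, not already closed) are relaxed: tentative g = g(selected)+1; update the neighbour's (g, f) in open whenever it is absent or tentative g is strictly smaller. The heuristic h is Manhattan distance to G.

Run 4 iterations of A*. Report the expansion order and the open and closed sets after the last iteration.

order=[(2,1) → (1,1) → (1,2) → (1,3)]; open=[(0,1) g=4 f=11, (0,2) g=5 f=11, (0,3) g=6 f=11, (1,0) g=4 f=11, (1,4) g=6 f=9, (2,0) g=3 f=11, (2,2) g=3 f=9, (2,3) g=6 f=11, (3,0) g=2 f=11, (3,2) g=2 f=9, (4,0) g=1 f=11, (5,1) g=1 f=11]; closed=[(1,1), (1,2), (1,3), (2,1), (3,1), (4,1)]

step 1: expand (2,1) (f=9, h=7) → closed; open now [(1,1) g=3 f=9, (2,0) g=3 f=11, (2,2) g=3 f=9, (3,0) g=2 f=11, (3,2) g=2 f=9, (4,0) g=1 f=11, (5,1) g=1 f=11]
step 2: expand (1,1) (f=9, h=6) → closed; open now [(0,1) g=4 f=11, (1,0) g=4 f=11, (1,2) g=4 f=9, (2,0) g=3 f=11, (2,2) g=3 f=9, (3,0) g=2 f=11, (3,2) g=2 f=9, (4,0) g=1 f=11, (5,1) g=1 f=11]
step 3: expand (1,2) (f=9, h=5) → closed; open now [(0,1) g=4 f=11, (0,2) g=5 f=11, (1,0) g=4 f=11, (1,3) g=5 f=9, (2,0) g=3 f=11, (2,2) g=3 f=9, (3,0) g=2 f=11, (3,2) g=2 f=9, (4,0) g=1 f=11, (5,1) g=1 f=11]
step 4: expand (1,3) (f=9, h=4) → closed; open now [(0,1) g=4 f=11, (0,2) g=5 f=11, (0,3) g=6 f=11, (1,0) g=4 f=11, (1,4) g=6 f=9, (2,0) g=3 f=11, (2,2) g=3 f=9, (2,3) g=6 f=11, (3,0) g=2 f=11, (3,2) g=2 f=9, (4,0) g=1 f=11, (5,1) g=1 f=11]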